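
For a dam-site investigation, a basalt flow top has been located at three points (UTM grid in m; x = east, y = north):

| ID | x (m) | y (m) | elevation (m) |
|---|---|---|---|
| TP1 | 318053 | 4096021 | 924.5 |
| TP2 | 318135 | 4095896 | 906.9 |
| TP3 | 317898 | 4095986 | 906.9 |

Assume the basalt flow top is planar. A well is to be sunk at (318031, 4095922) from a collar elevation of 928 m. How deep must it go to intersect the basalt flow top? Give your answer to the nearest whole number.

Two edge vectors: TP1→TP2 = (82, -125, -17.6), TP1→TP3 = (-155, -35, -17.6).
Normal n = (TP1→TP2) × (TP1→TP3) = (1584, 4171.2, -22245).
So ∂z/∂x = −n_x/n_z = 0.07120701 and ∂z/∂y = −n_y/n_z = 0.18751180.
Intercept c from TP1: 924.5 − 22647.60 − 768052.27 = −789775.38.
At (318031, 4095922): z_contact = 22646.0 + 768033.7 − 789775.38 = 904.4 m.
Depth below ground = 928 − 904.4 = 24 m.

24 m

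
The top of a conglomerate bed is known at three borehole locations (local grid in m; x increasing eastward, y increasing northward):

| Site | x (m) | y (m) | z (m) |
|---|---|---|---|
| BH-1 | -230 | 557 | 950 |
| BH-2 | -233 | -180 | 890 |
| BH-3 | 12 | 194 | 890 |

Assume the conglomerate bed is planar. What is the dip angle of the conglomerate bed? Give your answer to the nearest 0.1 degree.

8.5°

Let the plane be z = a·x + b·y + c.
BH-2−BH-1: −3a − 737b = −60;  BH-3−BH-1: 242a − 363b = −60.
Solving gives a = −0.12505, b = 0.08192.
Gradient magnitude |∇z| = √(a² + b²) = √(0.01564 + 0.00671) = 0.14950.
True dip = arctan(0.14950) = 8.5°, dipping toward ESE (azimuth ≈ 123°).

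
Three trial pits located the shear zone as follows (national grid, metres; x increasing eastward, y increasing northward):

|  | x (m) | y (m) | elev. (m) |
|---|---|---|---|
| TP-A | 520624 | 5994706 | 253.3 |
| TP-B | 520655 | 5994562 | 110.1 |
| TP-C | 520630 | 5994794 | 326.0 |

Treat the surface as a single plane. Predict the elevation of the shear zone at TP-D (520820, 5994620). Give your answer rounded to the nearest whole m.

Let the plane be z = a·x + b·y + c.
TP-B−TP-A: 31a − 144b = −143.2;  TP-C−TP-A: 6a + 88b = 72.7.
Solving gives a = −0.59376392, b = 0.86662027.
Then c = 253.3 − a·520624 − b·5994706 = −4885752.67.
At (520820, 5994620): z = −309244.1 + 5195059.2 − 4885752.67 = 62.4 m.

62 m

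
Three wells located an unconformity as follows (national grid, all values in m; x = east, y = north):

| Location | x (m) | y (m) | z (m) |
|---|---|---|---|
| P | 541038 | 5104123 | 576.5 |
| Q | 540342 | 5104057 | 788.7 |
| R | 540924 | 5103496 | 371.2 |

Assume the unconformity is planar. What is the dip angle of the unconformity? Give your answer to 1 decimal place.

27.4°

Two edge vectors: P→Q = (-696, -66, 212.2), P→R = (-114, -627, -205.3).
Normal n = (P→Q) × (P→R) = (146599.2, -167079.6, 428868).
So ∂z/∂x = −n_x/n_z = −0.34183 and ∂z/∂y = −n_y/n_z = 0.38958.
Gradient magnitude |∇z| = √(a² + b²) = √(0.11685 + 0.15177) = 0.51829.
True dip = arctan(0.51829) = 27.4°, dipping toward SE (azimuth ≈ 139°).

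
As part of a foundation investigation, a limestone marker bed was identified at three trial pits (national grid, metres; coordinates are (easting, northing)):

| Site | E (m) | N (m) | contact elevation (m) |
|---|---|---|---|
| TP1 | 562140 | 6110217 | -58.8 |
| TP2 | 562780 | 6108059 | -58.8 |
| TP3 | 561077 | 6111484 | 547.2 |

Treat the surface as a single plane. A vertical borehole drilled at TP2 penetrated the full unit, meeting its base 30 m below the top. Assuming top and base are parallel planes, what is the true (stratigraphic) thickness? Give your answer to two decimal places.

Two edge vectors: TP1→TP2 = (640, -2158, 0), TP1→TP3 = (-1063, 1267, 606).
Normal n = (TP1→TP2) × (TP1→TP3) = (-1307748, -387840, -1483074).
So ∂z/∂E = −n_x/n_z = −0.88178 and ∂z/∂N = −n_y/n_z = −0.26151.
|∇z| = √(a²+b²) = 0.91974, so dip δ = arctan(0.91974) = 42.61°.
True thickness = vertical thickness × cos δ = 30 × cos 42.61° = 22.08 m.

22.08 m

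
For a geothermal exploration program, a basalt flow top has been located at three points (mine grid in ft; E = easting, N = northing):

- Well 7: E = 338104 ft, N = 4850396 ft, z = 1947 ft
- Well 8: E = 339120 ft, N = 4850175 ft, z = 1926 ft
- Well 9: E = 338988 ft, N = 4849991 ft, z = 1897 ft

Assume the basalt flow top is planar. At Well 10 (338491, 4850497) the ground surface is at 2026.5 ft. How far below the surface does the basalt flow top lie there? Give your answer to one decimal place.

Let the plane be z = a·E + b·N + c.
Well 8−Well 7: 1016a − 221b = −21;  Well 9−Well 7: 884a − 405b = −50.
Solving gives a = 0.011776083, b = 0.149160636.
Then c = 1947 − a·338104 − b·4850396 = −725522.69.
At (338491, 4850497): z_contact = 3986.10 + 723503.22 − 725522.69 = 1966.62 ft.
Depth below ground = 2026.5 − 1966.62 = 59.9 ft.

59.9 ft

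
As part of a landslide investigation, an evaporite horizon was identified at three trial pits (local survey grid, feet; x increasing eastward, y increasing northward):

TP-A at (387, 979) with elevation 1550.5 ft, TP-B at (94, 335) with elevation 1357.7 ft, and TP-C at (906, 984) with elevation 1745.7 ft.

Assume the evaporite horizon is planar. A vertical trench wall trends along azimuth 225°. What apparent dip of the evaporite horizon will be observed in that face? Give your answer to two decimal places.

Let the plane be z = a·x + b·y + c.
TP-B−TP-A: −293a − 644b = −192.8;  TP-C−TP-A: 519a + 5b = 195.2.
Solving gives a = 0.37487, b = 0.12883.
Unit vector along 225° is (sin 225°, cos 225°) = (-0.7071, -0.7071).
Slope in that direction = a·(-0.7071) + b·(-0.7071) = −0.35616.
Apparent dip = arctan|0.35616| = 19.60° (true dip is 21.6°, so apparent ≤ true as expected).

19.60°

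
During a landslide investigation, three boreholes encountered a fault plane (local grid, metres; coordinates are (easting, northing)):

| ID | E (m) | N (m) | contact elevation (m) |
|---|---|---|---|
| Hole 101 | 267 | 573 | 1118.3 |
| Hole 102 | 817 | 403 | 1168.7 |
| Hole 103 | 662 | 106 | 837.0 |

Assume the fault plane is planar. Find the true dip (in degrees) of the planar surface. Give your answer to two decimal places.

Two edge vectors: Hole 101→Hole 102 = (550, -170, 50.4), Hole 101→Hole 103 = (395, -467, -281.3).
Normal n = (Hole 101→Hole 102) × (Hole 101→Hole 103) = (71357.8, 174623, -189700).
So ∂z/∂E = −n_x/n_z = 0.37616 and ∂z/∂N = −n_y/n_z = 0.92052.
Gradient magnitude |∇z| = √(a² + b²) = √(0.14150 + 0.84736) = 0.99441.
True dip = arctan(0.99441) = 44.84°, dipping toward SSW (azimuth ≈ 202°).

44.84°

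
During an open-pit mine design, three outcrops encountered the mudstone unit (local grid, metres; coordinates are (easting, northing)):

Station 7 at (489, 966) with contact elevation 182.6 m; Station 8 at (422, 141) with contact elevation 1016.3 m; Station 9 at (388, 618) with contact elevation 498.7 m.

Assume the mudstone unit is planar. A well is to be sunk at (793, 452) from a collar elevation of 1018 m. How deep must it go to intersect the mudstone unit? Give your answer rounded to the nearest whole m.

Let the plane be z = a·E + b·N + c.
Station 8−Station 7: −67a − 825b = 833.7;  Station 9−Station 7: −101a − 348b = 316.1.
Solving gives a = 0.48901, b = −1.05026.
Then c = 182.6 − a·489 − b·966 = 958.02.
At (793, 452): z_contact = 387.8 − 474.7 + 958.02 = 871.1 m.
Depth below ground = 1018 − 871.1 = 147 m.

147 m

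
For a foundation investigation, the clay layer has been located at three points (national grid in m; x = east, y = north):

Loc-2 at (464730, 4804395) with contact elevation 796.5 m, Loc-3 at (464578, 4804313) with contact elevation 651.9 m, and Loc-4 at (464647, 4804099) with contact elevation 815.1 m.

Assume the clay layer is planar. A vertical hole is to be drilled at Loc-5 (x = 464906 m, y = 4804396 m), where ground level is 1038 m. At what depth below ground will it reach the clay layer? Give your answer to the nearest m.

Let the plane be z = a·x + b·y + c.
Loc-3−Loc-2: −152a − 82b = −144.6;  Loc-4−Loc-2: −83a − 296b = 18.6.
Solving gives a = 1.16081286, b = −0.38833604.
Then c = 796.5 − a·464730 − b·4804395 = 1327051.66.
At (464906, 4804396): z_contact = 539668.9 − 1865720.1 + 1327051.66 = 1000.4 m.
Depth below ground = 1038 − 1000.4 = 38 m.

38 m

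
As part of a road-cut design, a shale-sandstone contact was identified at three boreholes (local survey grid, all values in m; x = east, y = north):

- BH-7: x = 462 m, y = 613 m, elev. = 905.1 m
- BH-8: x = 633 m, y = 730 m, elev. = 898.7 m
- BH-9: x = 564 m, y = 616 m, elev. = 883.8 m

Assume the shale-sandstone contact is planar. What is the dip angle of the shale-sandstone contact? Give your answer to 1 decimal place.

Two edge vectors: BH-7→BH-8 = (171, 117, -6.4), BH-7→BH-9 = (102, 3, -21.3).
Normal n = (BH-7→BH-8) × (BH-7→BH-9) = (-2472.9, 2989.5, -11421).
So ∂z/∂x = −n_x/n_z = −0.21652 and ∂z/∂y = −n_y/n_z = 0.26175.
Gradient magnitude |∇z| = √(a² + b²) = √(0.04688 + 0.06852) = 0.33970.
True dip = arctan(0.33970) = 18.8°, dipping toward SE (azimuth ≈ 140°).

18.8°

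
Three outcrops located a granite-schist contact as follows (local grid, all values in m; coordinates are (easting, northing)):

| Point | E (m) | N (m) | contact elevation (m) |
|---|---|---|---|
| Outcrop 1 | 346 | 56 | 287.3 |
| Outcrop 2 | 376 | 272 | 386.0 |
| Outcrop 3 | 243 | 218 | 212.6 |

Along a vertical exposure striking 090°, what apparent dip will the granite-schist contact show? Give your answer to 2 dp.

49.84°

Two edge vectors: Outcrop 1→Outcrop 2 = (30, 216, 98.7), Outcrop 1→Outcrop 3 = (-103, 162, -74.7).
Normal n = (Outcrop 1→Outcrop 2) × (Outcrop 1→Outcrop 3) = (-32124.6, -7925.1, 27108).
So ∂z/∂E = −n_x/n_z = 1.18506 and ∂z/∂N = −n_y/n_z = 0.29235.
Unit vector along 090° is (sin 90°, cos 90°) = (1.0000, 0.0000).
Slope in that direction = a·(1.0000) + b·(0.0000) = 1.18506.
Apparent dip = arctan|1.18506| = 49.84° (true dip is 50.7°, so apparent ≤ true as expected).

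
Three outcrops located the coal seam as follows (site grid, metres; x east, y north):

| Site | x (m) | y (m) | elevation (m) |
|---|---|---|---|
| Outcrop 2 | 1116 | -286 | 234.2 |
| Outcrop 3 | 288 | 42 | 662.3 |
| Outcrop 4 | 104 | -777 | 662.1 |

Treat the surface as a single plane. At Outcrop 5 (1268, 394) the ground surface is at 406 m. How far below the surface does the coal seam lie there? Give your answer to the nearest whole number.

Let the plane be z = a·x + b·y + c.
Outcrop 3−Outcrop 2: −828a + 328b = 428.1;  Outcrop 4−Outcrop 2: −1012a − 491b = 427.9.
Solving gives a = −0.47469, b = 0.10689.
Then c = 234.2 − a·1116 − b·-286 = 794.52.
At (1268, 394): z_contact = −601.9 + 42.1 + 794.52 = 234.7 m.
Depth below ground = 406 − 234.7 = 171 m.

171 m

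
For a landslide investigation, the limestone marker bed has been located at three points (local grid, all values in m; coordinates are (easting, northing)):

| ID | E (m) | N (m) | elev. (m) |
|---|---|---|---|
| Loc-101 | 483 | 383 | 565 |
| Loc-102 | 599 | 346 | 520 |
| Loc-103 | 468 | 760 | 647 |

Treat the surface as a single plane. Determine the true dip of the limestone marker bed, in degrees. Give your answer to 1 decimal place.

20.9°

Two edge vectors: Loc-101→Loc-102 = (116, -37, -45), Loc-101→Loc-103 = (-15, 377, 82).
Normal n = (Loc-101→Loc-102) × (Loc-101→Loc-103) = (13931, -8837, 43177).
So ∂z/∂E = −n_x/n_z = −0.32265 and ∂z/∂N = −n_y/n_z = 0.20467.
Gradient magnitude |∇z| = √(a² + b²) = √(0.10410 + 0.04189) = 0.38209.
True dip = arctan(0.38209) = 20.9°, dipping toward ESE (azimuth ≈ 122°).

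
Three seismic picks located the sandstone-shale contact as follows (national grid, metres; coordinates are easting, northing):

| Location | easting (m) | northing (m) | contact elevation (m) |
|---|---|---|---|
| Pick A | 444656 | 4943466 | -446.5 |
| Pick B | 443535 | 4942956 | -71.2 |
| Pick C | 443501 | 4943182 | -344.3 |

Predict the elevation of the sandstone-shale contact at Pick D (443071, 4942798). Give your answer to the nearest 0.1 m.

Two edge vectors: Pick A→Pick B = (-1121, -510, 375.3), Pick A→Pick C = (-1155, -284, 102.2).
Normal n = (Pick A→Pick B) × (Pick A→Pick C) = (54463.2, -318905.3, -270686).
So ∂z/∂easting = −n_x/n_z = 0.201204347 and ∂z/∂northing = −n_y/n_z = −1.178137399.
Intercept c from Pick A: -446.5 − 89466.72 + 5824082.18 = 5734168.96.
At (443071, 4942798): z = 89147.8 − 5823295.2 + 5734168.96 = 21.6 m.

21.6 m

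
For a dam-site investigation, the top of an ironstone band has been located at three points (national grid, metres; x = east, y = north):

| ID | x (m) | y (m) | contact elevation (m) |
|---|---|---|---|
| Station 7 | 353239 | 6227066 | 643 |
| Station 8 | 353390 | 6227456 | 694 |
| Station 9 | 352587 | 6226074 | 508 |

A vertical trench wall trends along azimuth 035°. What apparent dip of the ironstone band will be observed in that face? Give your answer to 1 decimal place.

Two edge vectors: Station 7→Station 8 = (151, 390, 51), Station 7→Station 9 = (-652, -992, -135).
Normal n = (Station 7→Station 8) × (Station 7→Station 9) = (-2058, -12867, 104488).
So ∂z/∂x = −n_x/n_z = 0.01970 and ∂z/∂y = −n_y/n_z = 0.12314.
Unit vector along 035° is (sin 35°, cos 35°) = (0.5736, 0.8192).
Slope in that direction = a·(0.5736) + b·(0.8192) = 0.11217.
Apparent dip = arctan|0.11217| = 6.4° (true dip is 7.1°, so apparent ≤ true as expected).

6.4°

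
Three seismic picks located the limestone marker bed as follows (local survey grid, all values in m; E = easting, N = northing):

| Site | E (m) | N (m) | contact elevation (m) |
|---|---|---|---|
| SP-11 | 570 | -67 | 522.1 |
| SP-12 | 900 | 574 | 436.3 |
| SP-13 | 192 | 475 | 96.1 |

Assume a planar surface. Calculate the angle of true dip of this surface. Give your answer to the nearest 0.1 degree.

34.1°

Let the plane be z = a·E + b·N + c.
SP-12−SP-11: 330a + 641b = −85.8;  SP-13−SP-11: −378a + 542b = −426.
Solving gives a = 0.53795, b = −0.41080.
Gradient magnitude |∇z| = √(a² + b²) = √(0.28939 + 0.16876) = 0.67687.
True dip = arctan(0.67687) = 34.1°, dipping toward NW (azimuth ≈ 307°).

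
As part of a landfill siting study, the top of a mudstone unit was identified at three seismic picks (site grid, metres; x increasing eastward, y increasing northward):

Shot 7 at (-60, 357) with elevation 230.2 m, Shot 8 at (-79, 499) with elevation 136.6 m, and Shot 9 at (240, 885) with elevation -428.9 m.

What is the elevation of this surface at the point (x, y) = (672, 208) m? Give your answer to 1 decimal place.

-269.2 m

Let the plane be z = a·x + b·y + c.
Shot 8−Shot 7: −19a + 142b = −93.6;  Shot 9−Shot 7: 300a + 528b = −659.1.
Solving gives a = −0.83925, b = −0.77145.
Then c = 230.2 − a·-60 − b·357 = 455.25.
At (672, 208): z = −564.0 − 160.5 + 455.25 = -269.2 m.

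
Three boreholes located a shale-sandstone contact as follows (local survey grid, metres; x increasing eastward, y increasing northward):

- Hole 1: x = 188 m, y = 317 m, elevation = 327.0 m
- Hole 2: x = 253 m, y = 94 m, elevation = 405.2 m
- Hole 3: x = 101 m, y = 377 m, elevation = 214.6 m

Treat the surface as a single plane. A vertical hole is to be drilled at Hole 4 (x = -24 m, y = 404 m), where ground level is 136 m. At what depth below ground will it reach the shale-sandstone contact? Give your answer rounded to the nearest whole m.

Two edge vectors: Hole 1→Hole 2 = (65, -223, 78.2), Hole 1→Hole 3 = (-87, 60, -112.4).
Normal n = (Hole 1→Hole 2) × (Hole 1→Hole 3) = (20373.2, 502.6, -15501).
So ∂z/∂x = −n_x/n_z = 1.31432 and ∂z/∂y = −n_y/n_z = 0.03242.
Intercept c from Hole 1: 327 − 247.09 − 10.28 = 69.63.
At (-24, 404): z_contact = −31.5 + 13.1 + 69.63 = 51.2 m.
Depth below ground = 136 − 51.2 = 85 m.

85 m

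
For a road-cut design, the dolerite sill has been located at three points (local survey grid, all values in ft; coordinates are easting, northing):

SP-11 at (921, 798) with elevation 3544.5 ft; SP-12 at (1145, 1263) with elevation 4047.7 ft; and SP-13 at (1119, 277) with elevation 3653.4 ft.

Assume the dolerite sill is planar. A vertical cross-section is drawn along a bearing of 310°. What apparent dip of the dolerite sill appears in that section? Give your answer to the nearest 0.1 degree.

42.5°

Two edge vectors: SP-11→SP-12 = (224, 465, 503.2), SP-11→SP-13 = (198, -521, 108.9).
Normal n = (SP-11→SP-12) × (SP-11→SP-13) = (312805.7, 75240, -208774).
So ∂z/∂easting = −n_x/n_z = 1.49830 and ∂z/∂northing = −n_y/n_z = 0.36039.
Unit vector along 310° is (sin 310°, cos 310°) = (-0.7660, 0.6428).
Slope in that direction = a·(-0.7660) + b·(0.6428) = −0.91611.
Apparent dip = arctan|0.91611| = 42.5° (true dip is 57.0°, so apparent ≤ true as expected).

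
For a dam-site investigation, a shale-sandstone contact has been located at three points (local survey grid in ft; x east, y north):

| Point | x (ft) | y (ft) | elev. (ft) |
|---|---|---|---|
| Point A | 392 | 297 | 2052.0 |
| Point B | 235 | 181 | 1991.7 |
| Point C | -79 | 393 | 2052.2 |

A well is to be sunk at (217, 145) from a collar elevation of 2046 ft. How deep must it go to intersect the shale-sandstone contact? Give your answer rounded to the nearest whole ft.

Let the plane be z = a·x + b·y + c.
Point B−Point A: −157a − 116b = −60.3;  Point C−Point A: −471a + 96b = 0.2.
Solving gives a = 0.08271, b = 0.40788.
Then c = 2052 − a·392 − b·297 = 1898.44.
At (217, 145): z_contact = 17.9 + 59.1 + 1898.44 = 1975.5 ft.
Depth below ground = 2046 − 1975.5 = 70 ft.

70 ft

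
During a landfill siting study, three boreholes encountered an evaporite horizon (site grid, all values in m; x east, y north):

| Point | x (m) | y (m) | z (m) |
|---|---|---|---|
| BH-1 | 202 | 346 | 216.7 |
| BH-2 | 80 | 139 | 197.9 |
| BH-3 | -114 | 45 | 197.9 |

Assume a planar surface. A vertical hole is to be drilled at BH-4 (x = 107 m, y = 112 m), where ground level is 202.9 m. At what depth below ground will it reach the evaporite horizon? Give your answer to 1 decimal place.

Two edge vectors: BH-1→BH-2 = (-122, -207, -18.8), BH-1→BH-3 = (-316, -301, -18.8).
Normal n = (BH-1→BH-2) × (BH-1→BH-3) = (-1767.2, 3647.2, -28690).
So ∂z/∂x = −n_x/n_z = −0.06160 and ∂z/∂y = −n_y/n_z = 0.12712.
Intercept c from BH-1: 216.7 + 12.44 − 43.99 = 185.16.
At (107, 112): z_contact = −6.59 + 14.24 + 185.16 = 192.80 m.
Depth below ground = 202.9 − 192.80 = 10.1 m.

10.1 m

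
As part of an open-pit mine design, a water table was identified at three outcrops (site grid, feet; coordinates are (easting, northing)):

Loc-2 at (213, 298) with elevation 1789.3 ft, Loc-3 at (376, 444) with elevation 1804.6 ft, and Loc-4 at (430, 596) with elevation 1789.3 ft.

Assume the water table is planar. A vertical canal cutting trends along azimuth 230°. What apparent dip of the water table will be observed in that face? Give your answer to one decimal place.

4.6°

Let the plane be z = a·E + b·N + c.
Loc-3−Loc-2: 163a + 146b = 15.3;  Loc-4−Loc-2: 217a + 298b = 0.
Solving gives a = 0.26991, b = −0.19655.
Unit vector along 230° is (sin 230°, cos 230°) = (-0.7660, -0.6428).
Slope in that direction = a·(-0.7660) + b·(-0.6428) = −0.08043.
Apparent dip = arctan|0.08043| = 4.6° (true dip is 18.5°, so apparent ≤ true as expected).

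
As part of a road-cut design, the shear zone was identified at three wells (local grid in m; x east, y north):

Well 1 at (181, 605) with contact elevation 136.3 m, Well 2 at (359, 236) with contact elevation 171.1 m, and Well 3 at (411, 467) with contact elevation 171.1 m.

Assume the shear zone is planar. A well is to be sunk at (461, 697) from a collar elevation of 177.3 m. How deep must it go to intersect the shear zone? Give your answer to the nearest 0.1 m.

6.4 m

Two edge vectors: Well 1→Well 2 = (178, -369, 34.8), Well 1→Well 3 = (230, -138, 34.8).
Normal n = (Well 1→Well 2) × (Well 1→Well 3) = (-8038.8, 1809.6, 60306).
So ∂z/∂x = −n_x/n_z = 0.13330 and ∂z/∂y = −n_y/n_z = −0.03001.
Intercept c from Well 1: 136.3 − 24.13 + 18.15 = 130.33.
At (461, 697): z_contact = 61.45 − 20.91 + 130.33 = 170.86 m.
Depth below ground = 177.3 − 170.86 = 6.4 m.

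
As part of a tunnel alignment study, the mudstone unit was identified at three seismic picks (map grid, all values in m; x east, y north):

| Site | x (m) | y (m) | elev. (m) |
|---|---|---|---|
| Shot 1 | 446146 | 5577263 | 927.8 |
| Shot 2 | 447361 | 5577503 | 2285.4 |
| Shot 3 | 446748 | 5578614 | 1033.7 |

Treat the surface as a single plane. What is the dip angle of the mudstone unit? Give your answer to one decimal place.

Let the plane be z = a·x + b·y + c.
Shot 2−Shot 1: 1215a + 240b = 1357.6;  Shot 3−Shot 1: 602a + 1351b = 105.9.
Solving gives a = 1.20823, b = −0.46000.
Gradient magnitude |∇z| = √(a² + b²) = √(1.45982 + 0.21160) = 1.29283.
True dip = arctan(1.29283) = 52.3°, dipping toward WNW (azimuth ≈ 291°).

52.3°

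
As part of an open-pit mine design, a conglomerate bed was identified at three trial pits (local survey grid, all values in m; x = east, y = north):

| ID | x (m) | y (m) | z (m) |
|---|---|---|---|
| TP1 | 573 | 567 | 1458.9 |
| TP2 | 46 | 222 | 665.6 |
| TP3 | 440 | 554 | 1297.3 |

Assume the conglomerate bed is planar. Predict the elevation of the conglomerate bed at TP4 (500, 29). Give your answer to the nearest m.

1093 m

Two edge vectors: TP1→TP2 = (-527, -345, -793.3), TP1→TP3 = (-133, -13, -161.6).
Normal n = (TP1→TP2) × (TP1→TP3) = (45439.1, 20345.7, -39034).
So ∂z/∂x = −n_x/n_z = 1.16409 and ∂z/∂y = −n_y/n_z = 0.52123.
Intercept c from TP1: 1458.9 − 667.02 − 295.54 = 496.34.
At (500, 29): z = 582.0 + 15.1 + 496.34 = 1093.5 m.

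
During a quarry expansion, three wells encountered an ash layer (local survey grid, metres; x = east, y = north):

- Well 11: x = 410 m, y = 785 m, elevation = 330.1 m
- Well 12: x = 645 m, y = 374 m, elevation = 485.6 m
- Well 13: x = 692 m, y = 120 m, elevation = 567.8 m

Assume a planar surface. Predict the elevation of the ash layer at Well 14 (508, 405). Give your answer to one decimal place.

457.0 m

Two edge vectors: Well 11→Well 12 = (235, -411, 155.5), Well 11→Well 13 = (282, -665, 237.7).
Normal n = (Well 11→Well 12) × (Well 11→Well 13) = (5712.8, -12008.5, -40373).
So ∂z/∂x = −n_x/n_z = 0.14150 and ∂z/∂y = −n_y/n_z = −0.29744.
Intercept c from Well 11: 330.1 − 58.02 + 233.49 = 505.57.
At (508, 405): z = 71.9 − 120.5 + 505.57 = 457.0 m.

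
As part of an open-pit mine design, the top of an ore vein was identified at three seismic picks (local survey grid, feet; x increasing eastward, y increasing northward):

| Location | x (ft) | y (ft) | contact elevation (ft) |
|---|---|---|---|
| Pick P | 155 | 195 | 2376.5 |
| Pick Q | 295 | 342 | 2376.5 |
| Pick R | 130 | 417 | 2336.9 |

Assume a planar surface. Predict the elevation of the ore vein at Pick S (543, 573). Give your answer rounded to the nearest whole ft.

2381 ft

Let the plane be z = a·x + b·y + c.
Pick Q−Pick P: 140a + 147b = 0;  Pick R−Pick P: −25a + 222b = −39.6.
Solving gives a = 0.16749, b = −0.15952.
Then c = 2376.5 − a·155 − b·195 = 2381.64.
At (543, 573): z = 90.9 − 91.4 + 2381.64 = 2381.2 ft.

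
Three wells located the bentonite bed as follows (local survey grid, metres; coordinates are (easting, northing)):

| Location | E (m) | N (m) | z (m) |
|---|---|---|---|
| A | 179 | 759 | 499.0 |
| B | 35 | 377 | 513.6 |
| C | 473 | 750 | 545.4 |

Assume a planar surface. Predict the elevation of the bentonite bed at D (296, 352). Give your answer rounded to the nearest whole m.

556 m

Let the plane be z = a·E + b·N + c.
B−A: −144a − 382b = 14.6;  C−A: 294a − 9b = 46.4.
Solving gives a = 0.15487, b = −0.09660.
Then c = 499 − a·179 − b·759 = 544.60.
At (296, 352): z = 45.8 − 34.0 + 544.60 = 556.4 m.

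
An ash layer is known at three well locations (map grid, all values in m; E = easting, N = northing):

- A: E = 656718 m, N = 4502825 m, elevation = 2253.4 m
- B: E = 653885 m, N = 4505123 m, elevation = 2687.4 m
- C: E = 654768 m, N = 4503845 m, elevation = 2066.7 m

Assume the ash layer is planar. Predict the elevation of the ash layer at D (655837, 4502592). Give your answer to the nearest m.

Two edge vectors: A→B = (-2833, 2298, 434), A→C = (-1950, 1020, -186.7).
Normal n = (A→B) × (A→C) = (-871716.6, -1375221.1, 1591440).
So ∂z/∂E = −n_x/n_z = 0.54775336 and ∂z/∂N = −n_y/n_z = 0.86413632.
Intercept c from A: 2253.4 − 359719.49 − 3891054.61 = −4248520.70.
At (655837, 4502592): z = 359236.9 + 3890853.3 − 4248520.70 = 1569.5 m.

1569 m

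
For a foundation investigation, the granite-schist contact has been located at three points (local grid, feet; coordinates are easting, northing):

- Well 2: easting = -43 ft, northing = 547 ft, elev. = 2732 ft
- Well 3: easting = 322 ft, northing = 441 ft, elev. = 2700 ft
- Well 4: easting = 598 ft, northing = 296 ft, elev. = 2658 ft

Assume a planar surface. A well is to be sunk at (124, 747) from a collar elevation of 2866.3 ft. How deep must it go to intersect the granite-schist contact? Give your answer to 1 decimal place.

Let the plane be z = a·easting + b·northing + c.
Well 3−Well 2: 365a − 106b = −32;  Well 4−Well 2: 641a − 251b = −74.
Solving gives a = −0.00794, b = 0.27454.
Then c = 2732 − a·-43 − b·547 = 2581.49.
At (124, 747): z_contact = −0.98 + 205.08 + 2581.49 = 2785.58 ft.
Depth below ground = 2866.3 − 2785.58 = 80.7 ft.

80.7 ft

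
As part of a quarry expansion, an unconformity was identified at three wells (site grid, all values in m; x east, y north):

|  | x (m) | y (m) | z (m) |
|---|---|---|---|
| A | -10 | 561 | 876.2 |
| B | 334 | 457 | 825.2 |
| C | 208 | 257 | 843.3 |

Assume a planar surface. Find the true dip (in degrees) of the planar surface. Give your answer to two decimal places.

Two edge vectors: A→B = (344, -104, -51), A→C = (218, -304, -32.9).
Normal n = (A→B) × (A→C) = (-12082.4, 199.6, -81904).
So ∂z/∂x = −n_x/n_z = −0.14752 and ∂z/∂y = −n_y/n_z = 0.00244.
Gradient magnitude |∇z| = √(a² + b²) = √(0.02176 + 0.00001) = 0.14754.
True dip = arctan(0.14754) = 8.39°, dipping toward E (azimuth ≈ 091°).

8.39°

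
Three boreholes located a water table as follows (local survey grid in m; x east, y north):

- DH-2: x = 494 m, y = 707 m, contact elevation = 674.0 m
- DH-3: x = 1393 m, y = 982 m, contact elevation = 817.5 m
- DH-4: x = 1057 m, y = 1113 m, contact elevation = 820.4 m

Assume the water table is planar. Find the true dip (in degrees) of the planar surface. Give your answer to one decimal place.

Two edge vectors: DH-2→DH-3 = (899, 275, 143.5), DH-2→DH-4 = (563, 406, 146.4).
Normal n = (DH-2→DH-3) × (DH-2→DH-4) = (-18001, -50823.1, 210169).
So ∂z/∂x = −n_x/n_z = 0.08565 and ∂z/∂y = −n_y/n_z = 0.24182.
Gradient magnitude |∇z| = √(a² + b²) = √(0.00734 + 0.05848) = 0.25654.
True dip = arctan(0.25654) = 14.4°, dipping toward SSW (azimuth ≈ 200°).

14.4°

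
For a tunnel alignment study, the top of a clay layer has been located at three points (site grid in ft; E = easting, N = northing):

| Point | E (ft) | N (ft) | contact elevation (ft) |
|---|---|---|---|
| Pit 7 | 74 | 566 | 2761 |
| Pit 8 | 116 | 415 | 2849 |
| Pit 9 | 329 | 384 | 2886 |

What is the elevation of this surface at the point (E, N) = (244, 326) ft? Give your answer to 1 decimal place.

2910.4 ft

Let the plane be z = a·E + b·N + c.
Pit 8−Pit 7: 42a − 151b = 88;  Pit 9−Pit 7: 255a − 182b = 125.
Solving gives a = 0.09264, b = −0.55701.
Then c = 2761 − a·74 − b·566 = 3069.41.
At (244, 326): z = 22.6 − 181.6 + 3069.41 = 2910.4 ft.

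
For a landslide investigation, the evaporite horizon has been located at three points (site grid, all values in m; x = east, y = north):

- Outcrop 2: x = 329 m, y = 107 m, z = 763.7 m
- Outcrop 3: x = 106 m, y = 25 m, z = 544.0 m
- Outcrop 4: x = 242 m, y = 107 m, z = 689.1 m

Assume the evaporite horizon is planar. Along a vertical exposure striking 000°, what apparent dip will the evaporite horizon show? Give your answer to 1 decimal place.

Two edge vectors: Outcrop 2→Outcrop 3 = (-223, -82, -219.7), Outcrop 2→Outcrop 4 = (-87, 0, -74.6).
Normal n = (Outcrop 2→Outcrop 3) × (Outcrop 2→Outcrop 4) = (6117.2, 2478.1, -7134).
So ∂z/∂x = −n_x/n_z = 0.85747 and ∂z/∂y = −n_y/n_z = 0.34736.
Unit vector along 000° is (sin 0°, cos 0°) = (0.0000, 1.0000).
Slope in that direction = a·(0.0000) + b·(1.0000) = 0.34736.
Apparent dip = arctan|0.34736| = 19.2° (true dip is 42.8°, so apparent ≤ true as expected).

19.2°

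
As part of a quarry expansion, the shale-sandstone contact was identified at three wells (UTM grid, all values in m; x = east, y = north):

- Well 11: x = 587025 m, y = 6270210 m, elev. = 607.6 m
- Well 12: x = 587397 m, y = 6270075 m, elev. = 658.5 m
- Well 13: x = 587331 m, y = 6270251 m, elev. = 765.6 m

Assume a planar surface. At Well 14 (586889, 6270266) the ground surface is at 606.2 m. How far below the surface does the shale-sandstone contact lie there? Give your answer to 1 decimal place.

12.1 m

Let the plane be z = a·x + b·y + c.
Well 12−Well 11: 372a − 135b = 50.9;  Well 13−Well 11: 306a + 41b = 158.
Solving gives a = 0.414004102, b = 0.763774265.
Then c = 607.6 − a·587025 − b·6270210 = −5031448.19.
At (586889, 6270266): z_contact = 242974.45 + 4789067.81 − 5031448.19 = 594.07 m.
Depth below ground = 606.2 − 594.07 = 12.1 m.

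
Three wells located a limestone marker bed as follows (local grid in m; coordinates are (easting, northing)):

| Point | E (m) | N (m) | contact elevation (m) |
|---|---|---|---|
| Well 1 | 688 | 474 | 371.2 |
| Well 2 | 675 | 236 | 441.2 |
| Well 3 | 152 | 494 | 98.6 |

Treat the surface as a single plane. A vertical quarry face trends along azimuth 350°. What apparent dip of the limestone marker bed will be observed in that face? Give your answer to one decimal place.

Two edge vectors: Well 1→Well 2 = (-13, -238, 70), Well 1→Well 3 = (-536, 20, -272.6).
Normal n = (Well 1→Well 2) × (Well 1→Well 3) = (63478.8, -41063.8, -127828).
So ∂z/∂E = −n_x/n_z = 0.49660 and ∂z/∂N = −n_y/n_z = −0.32124.
Unit vector along 350° is (sin 350°, cos 350°) = (-0.1736, 0.9848).
Slope in that direction = a·(-0.1736) + b·(0.9848) = −0.40260.
Apparent dip = arctan|0.40260| = 21.9° (true dip is 30.6°, so apparent ≤ true as expected).

21.9°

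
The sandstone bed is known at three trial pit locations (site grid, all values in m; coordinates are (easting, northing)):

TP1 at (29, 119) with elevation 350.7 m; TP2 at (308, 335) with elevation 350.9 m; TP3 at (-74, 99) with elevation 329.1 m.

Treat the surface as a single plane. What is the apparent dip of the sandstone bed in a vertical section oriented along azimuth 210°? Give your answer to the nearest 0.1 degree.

9.8°

Two edge vectors: TP1→TP2 = (279, 216, 0.2), TP1→TP3 = (-103, -20, -21.6).
Normal n = (TP1→TP2) × (TP1→TP3) = (-4661.6, 6005.8, 16668).
So ∂z/∂E = −n_x/n_z = 0.27967 and ∂z/∂N = −n_y/n_z = −0.36032.
Unit vector along 210° is (sin 210°, cos 210°) = (-0.5000, -0.8660).
Slope in that direction = a·(-0.5000) + b·(-0.8660) = 0.17221.
Apparent dip = arctan|0.17221| = 9.8° (true dip is 24.5°, so apparent ≤ true as expected).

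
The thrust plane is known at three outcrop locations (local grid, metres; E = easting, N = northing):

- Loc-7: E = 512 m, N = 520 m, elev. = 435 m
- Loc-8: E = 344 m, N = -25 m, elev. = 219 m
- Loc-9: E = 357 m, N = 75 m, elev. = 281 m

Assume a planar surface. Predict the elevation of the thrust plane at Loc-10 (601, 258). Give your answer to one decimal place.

Let the plane be z = a·E + b·N + c.
Loc-8−Loc-7: −168a − 545b = −216;  Loc-9−Loc-7: −155a − 445b = −154.
Solving gives a = −1.25476, b = 0.78312.
Then c = 435 − a·512 − b·520 = 670.22.
At (601, 258): z = −754.1 + 202.0 + 670.22 = 118.1 m.

118.1 m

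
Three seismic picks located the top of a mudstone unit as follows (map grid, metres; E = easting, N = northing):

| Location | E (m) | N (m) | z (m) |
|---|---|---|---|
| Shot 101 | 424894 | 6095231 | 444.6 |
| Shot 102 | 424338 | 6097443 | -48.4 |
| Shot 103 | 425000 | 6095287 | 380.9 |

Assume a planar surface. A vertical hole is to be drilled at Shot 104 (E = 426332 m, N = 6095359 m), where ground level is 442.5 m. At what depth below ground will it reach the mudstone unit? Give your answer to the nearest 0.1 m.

Two edge vectors: Shot 101→Shot 102 = (-556, 2212, -493), Shot 101→Shot 103 = (106, 56, -63.7).
Normal n = (Shot 101→Shot 102) × (Shot 101→Shot 103) = (-113296.4, -87675.2, -265608).
So ∂z/∂E = −n_x/n_z = −0.426554923 and ∂z/∂N = −n_y/n_z = −0.330092467.
Intercept c from Shot 101: 444.6 + 181240.63 + 2011989.84 = 2193675.07.
At (426332, 6095359): z_contact = −181854.01 − 2012032.09 + 2193675.07 = -211.04 m.
Depth below ground = 442.5 − (-211.04) = 653.5 m.

653.5 m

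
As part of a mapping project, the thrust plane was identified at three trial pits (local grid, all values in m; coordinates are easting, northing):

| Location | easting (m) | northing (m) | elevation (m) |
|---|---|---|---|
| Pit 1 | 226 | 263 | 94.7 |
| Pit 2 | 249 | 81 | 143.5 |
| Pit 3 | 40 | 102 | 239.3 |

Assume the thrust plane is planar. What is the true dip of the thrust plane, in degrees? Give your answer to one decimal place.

Let the plane be z = a·easting + b·northing + c.
Pit 2−Pit 1: 23a − 182b = 48.8;  Pit 3−Pit 1: −186a − 161b = 144.6.
Solving gives a = −0.49156, b = −0.33025.
Gradient magnitude |∇z| = √(a² + b²) = √(0.24163 + 0.10907) = 0.59219.
True dip = arctan(0.59219) = 30.6°, dipping toward NE (azimuth ≈ 056°).

30.6°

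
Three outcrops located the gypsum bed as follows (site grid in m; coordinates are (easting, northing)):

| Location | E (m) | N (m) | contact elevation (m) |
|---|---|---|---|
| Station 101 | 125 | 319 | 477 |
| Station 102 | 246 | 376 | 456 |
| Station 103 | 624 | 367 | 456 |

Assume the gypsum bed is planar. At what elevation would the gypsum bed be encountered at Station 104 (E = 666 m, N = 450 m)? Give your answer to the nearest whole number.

427 m

Let the plane be z = a·E + b·N + c.
Station 102−Station 101: 121a + 57b = −21;  Station 103−Station 101: 499a + 48b = −21.
Solving gives a = −0.00835, b = −0.35070.
Then c = 477 − a·125 − b·319 = 589.92.
At (666, 450): z = −5.6 − 157.8 + 589.92 = 426.5 m.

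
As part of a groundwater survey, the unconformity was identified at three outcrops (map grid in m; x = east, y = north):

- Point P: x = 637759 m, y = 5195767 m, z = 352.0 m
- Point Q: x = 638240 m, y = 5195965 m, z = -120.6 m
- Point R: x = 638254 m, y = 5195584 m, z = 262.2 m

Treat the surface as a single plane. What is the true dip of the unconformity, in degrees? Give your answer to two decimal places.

Two edge vectors: Point P→Point Q = (481, 198, -472.6), Point P→Point R = (495, -183, -89.8).
Normal n = (Point P→Point Q) × (Point P→Point R) = (-104266.2, -190743.2, -186033).
So ∂z/∂x = −n_x/n_z = −0.56047 and ∂z/∂y = −n_y/n_z = −1.02532.
Gradient magnitude |∇z| = √(a² + b²) = √(0.31413 + 1.05128) = 1.16851.
True dip = arctan(1.16851) = 49.44°, dipping toward NNE (azimuth ≈ 029°).

49.44°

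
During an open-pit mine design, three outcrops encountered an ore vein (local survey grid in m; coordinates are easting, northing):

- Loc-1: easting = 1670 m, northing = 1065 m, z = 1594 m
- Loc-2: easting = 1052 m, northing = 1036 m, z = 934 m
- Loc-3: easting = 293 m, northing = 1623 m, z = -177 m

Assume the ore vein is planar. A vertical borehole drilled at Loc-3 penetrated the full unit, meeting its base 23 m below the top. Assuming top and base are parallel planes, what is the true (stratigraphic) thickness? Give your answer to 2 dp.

14.78 m

Two edge vectors: Loc-1→Loc-2 = (-618, -29, -660), Loc-1→Loc-3 = (-1377, 558, -1771).
Normal n = (Loc-1→Loc-2) × (Loc-1→Loc-3) = (419639, -185658, -384777).
So ∂z/∂easting = −n_x/n_z = 1.09060 and ∂z/∂northing = −n_y/n_z = −0.48251.
|∇z| = √(a²+b²) = 1.19257, so dip δ = arctan(1.19257) = 50.02°.
True thickness = vertical thickness × cos δ = 23 × cos 50.02° = 14.78 m.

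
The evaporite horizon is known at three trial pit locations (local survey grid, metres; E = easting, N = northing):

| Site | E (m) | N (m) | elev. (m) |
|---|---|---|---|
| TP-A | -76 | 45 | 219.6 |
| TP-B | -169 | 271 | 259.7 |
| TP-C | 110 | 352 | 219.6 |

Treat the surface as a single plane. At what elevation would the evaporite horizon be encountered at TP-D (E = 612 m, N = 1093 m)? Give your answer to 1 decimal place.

Two edge vectors: TP-A→TP-B = (-93, 226, 40.1), TP-A→TP-C = (186, 307, 0).
Normal n = (TP-A→TP-B) × (TP-A→TP-C) = (-12310.7, 7458.6, -70587).
So ∂z/∂E = −n_x/n_z = −0.174405 and ∂z/∂N = −n_y/n_z = 0.105665.
Intercept c from TP-A: 219.6 − 13.25 − 4.75 = 201.59.
At (612, 1093): z = −106.7 + 115.5 + 201.59 = 210.3 m.

210.3 m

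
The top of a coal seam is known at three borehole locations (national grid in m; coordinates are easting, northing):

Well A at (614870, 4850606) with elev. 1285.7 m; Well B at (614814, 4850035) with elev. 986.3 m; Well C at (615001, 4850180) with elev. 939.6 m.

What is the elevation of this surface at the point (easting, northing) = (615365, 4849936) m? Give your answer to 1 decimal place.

Two edge vectors: Well A→Well B = (-56, -571, -299.4), Well A→Well C = (131, -426, -346.1).
Normal n = (Well A→Well B) × (Well A→Well C) = (70078.7, -58603, 98657).
So ∂z/∂easting = −n_x/n_z = −0.710326687 and ∂z/∂northing = −n_y/n_z = 0.594007521.
Intercept c from Well A: 1285.7 + 436758.57 − 2881296.45 = −2443252.18.
At (615365, 4849936): z = −437110.2 + 2880898.5 − 2443252.18 = 536.1 m.

536.1 m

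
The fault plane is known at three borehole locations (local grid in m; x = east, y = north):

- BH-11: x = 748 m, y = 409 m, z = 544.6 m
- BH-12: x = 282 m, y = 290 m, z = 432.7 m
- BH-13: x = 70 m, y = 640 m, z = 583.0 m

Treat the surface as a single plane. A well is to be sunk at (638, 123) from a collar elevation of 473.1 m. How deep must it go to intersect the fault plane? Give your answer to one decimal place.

Let the plane be z = a·x + b·y + c.
BH-12−BH-11: −466a − 119b = −111.9;  BH-13−BH-11: −678a + 231b = 38.4.
Solving gives a = 0.11299, b = 0.49787.
Then c = 544.6 − a·748 − b·409 = 256.45.
At (638, 123): z_contact = 72.09 + 61.24 + 256.45 = 389.78 m.
Depth below ground = 473.1 − 389.78 = 83.3 m.

83.3 m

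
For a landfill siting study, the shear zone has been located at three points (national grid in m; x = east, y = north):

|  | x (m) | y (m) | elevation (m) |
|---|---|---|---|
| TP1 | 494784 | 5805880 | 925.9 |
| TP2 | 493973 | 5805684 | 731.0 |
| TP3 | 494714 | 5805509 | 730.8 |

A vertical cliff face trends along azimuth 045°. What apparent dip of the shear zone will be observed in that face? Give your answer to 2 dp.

23.75°

Two edge vectors: TP1→TP2 = (-811, -196, -194.9), TP1→TP3 = (-70, -371, -195.1).
Normal n = (TP1→TP2) × (TP1→TP3) = (-34068.3, -144583.1, 287161).
So ∂z/∂x = −n_x/n_z = 0.11864 and ∂z/∂y = −n_y/n_z = 0.50349.
Unit vector along 045° is (sin 45°, cos 45°) = (0.7071, 0.7071).
Slope in that direction = a·(0.7071) + b·(0.7071) = 0.43991.
Apparent dip = arctan|0.43991| = 23.75° (true dip is 27.4°, so apparent ≤ true as expected).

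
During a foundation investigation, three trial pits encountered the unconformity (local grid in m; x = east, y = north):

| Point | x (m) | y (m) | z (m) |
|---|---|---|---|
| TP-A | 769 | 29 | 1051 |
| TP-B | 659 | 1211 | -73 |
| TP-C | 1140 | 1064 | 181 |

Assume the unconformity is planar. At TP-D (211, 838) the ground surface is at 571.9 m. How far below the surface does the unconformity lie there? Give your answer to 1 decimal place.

Let the plane be z = a·x + b·y + c.
TP-B−TP-A: −110a + 1182b = −1124;  TP-C−TP-A: 371a + 1035b = −870.
Solving gives a = 0.244401, b = −0.928186.
Then c = 1051 − a·769 − b·29 = 889.97.
At (211, 838): z_contact = 51.57 − 777.82 + 889.97 = 163.72 m.
Depth below ground = 571.9 − 163.72 = 408.2 m.

408.2 m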